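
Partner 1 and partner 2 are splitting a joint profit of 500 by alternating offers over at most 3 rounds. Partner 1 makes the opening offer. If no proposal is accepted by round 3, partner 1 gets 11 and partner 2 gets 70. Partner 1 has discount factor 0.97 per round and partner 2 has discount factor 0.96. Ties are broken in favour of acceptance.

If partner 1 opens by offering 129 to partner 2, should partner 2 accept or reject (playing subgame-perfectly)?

Accept

Work out partner 2's continuation value if the offer is rejected.
Round 3 (partner 1 proposes): partner 2 gets 70 if talks fail, so partner 1 offers 70 and keeps 430.
Round 2 (partner 2 proposes): partner 1 can get 430 next round, worth 0.97 × 430 = 417.1 now. Partner 2 offers 417.1 and keeps 500 − 417.1 = 82.9.
So by rejecting in round 1, partner 2 gets 82.9 next round, worth 0.96 × 82.9 = 79.584 now.
Offer 129 ≥ 79.584, so partner 2 accepts.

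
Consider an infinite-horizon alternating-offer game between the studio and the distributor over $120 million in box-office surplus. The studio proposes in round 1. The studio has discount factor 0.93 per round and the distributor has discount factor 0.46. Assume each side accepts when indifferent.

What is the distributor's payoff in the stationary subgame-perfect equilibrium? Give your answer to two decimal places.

Let x be the studio's share when the studio proposes and y be the distributor's share when the distributor proposes.
The distributor accepts iff offered ≥ 0.46·y, so x = 120 − 0.46y. Symmetrically y = 120 − 0.93x.
Substituting: x = 120 − 0.46(120 − 0.93x), giving x(1 − 0.93·0.46) = 120(1 − 0.46).
So x = 120 × 0.54 / 0.5722 ≈ 113.2471, and the distributor receives 120 − x ≈ 6.7529.

6.75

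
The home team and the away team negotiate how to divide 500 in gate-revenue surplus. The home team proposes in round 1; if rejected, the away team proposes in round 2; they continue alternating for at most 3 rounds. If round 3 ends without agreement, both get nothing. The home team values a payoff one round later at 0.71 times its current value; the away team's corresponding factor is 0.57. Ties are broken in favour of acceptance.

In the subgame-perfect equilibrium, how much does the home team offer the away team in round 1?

82.65

Round 3 (the home team proposes): the away team will accept anything ≥ 0, so the home team offers 0 and keeps 500.
Round 2 (the away team proposes): the home team can get 500 next round, worth 0.71 × 500 = 355 now. The away team offers 355 and keeps 500 − 355 = 145.
Round 1 (the home team proposes): the away team can get 145 next round, worth 0.57 × 145 = 82.65 now. The home team offers 82.65 and keeps 500 − 82.65 = 417.35.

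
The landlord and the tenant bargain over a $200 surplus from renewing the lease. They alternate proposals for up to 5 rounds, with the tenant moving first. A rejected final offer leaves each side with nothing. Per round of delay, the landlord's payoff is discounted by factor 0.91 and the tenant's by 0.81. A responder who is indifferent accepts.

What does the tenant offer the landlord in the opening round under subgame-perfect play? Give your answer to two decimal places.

60.07

By backward induction:
Round 5 (the tenant proposes): rejection yields 0 for the landlord; the tenant offers 0 and keeps 200.
Round 4 (the landlord proposes): the tenant can get 200 next round, worth 0.81 × 200 = 162 now. The landlord offers 162 and keeps 200 − 162 = 38.
Round 3 (the tenant proposes): the landlord can get 38 next round, worth 0.91 × 38 = 34.58 now. The tenant offers 34.58 and keeps 200 − 34.58 = 165.42.
Round 2 (the landlord proposes): the tenant can get 165.42 next round, worth 0.81 × 165.42 = 133.9902 now, so the landlord offers 133.9902, keeping 66.0098.
Round 1 (the tenant proposes): the landlord can get 66.0098 next round, worth 0.91 × 66.0098 = 60.068918 now. The tenant offers 60.068918 and keeps 200 − 60.068918 = 139.931082.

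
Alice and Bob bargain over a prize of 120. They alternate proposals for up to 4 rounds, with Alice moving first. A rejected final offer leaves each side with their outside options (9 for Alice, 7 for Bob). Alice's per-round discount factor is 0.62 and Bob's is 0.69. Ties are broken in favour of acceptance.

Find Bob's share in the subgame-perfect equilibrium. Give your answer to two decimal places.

By backward induction:
Round 4 (Bob proposes): Alice gets 9 if talks fail, so Bob offers 9 and keeps 111.
Round 3 (Alice proposes): Bob can get 111 next round, worth 0.69 × 111 = 76.59 now. Alice offers 76.59 and keeps 120 − 76.59 = 43.41.
Round 2 (Bob proposes): Alice can get 43.41 next round, worth 0.62 × 43.41 = 26.9142 now, so Bob offers 26.9142, keeping 93.0858.
Round 1 (Alice proposes): Bob can get 93.0858 next round, worth 0.69 × 93.0858 = 64.229202 now, so Alice offers 64.229202, keeping 55.770798.

64.23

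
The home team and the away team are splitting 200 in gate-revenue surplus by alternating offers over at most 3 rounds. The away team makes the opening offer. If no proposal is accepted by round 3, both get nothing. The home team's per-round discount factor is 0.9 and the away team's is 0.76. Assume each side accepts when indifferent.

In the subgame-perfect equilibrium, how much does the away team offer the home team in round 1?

43.2

Round 3 (the away team proposes): the home team will accept anything ≥ 0, so the away team offers 0 and keeps 200.
Round 2 (the home team proposes): the away team can get 200 next round, worth 0.76 × 200 = 152 now, so the home team offers 152, keeping 48.
Round 1 (the away team proposes): the home team can get 48 next round, worth 0.9 × 48 = 43.2 now; the away team offers that and keeps 156.8.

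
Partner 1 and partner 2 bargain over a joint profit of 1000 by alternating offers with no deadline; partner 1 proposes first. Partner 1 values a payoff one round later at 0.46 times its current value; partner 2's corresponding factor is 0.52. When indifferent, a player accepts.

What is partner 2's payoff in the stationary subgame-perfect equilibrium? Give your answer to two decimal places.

369.09

When partner 1 proposes, partner 2 accepts any offer worth at least 0.52 times what partner 2 would get by proposing next round; and vice versa.
This gives x = 1000 − 0.52y and y = 1000 − 0.46x, where x and y are each side's share when it proposes.
Hence (1 − 0.52·0.46)x = 1000(1 − 0.52), i.e. 0.7608·x = 480.
x ≈ 630.9148; partner 2's share is 1000 − x ≈ 369.0852.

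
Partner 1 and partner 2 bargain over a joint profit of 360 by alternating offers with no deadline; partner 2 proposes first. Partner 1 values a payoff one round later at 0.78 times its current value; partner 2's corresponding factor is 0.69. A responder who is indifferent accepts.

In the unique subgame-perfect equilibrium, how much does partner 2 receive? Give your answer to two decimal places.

When partner 2 proposes, partner 1 accepts any offer worth at least 0.78 times what partner 1 would get by proposing next round; and vice versa.
This gives x = 360 − 0.78y and y = 360 − 0.69x, where x and y are each side's share when it proposes.
Hence (1 − 0.78·0.69)x = 360(1 − 0.78), i.e. 0.4618·x = 79.2.
x ≈ 171.5028; partner 1's share is 360 − x ≈ 188.4972.

171.50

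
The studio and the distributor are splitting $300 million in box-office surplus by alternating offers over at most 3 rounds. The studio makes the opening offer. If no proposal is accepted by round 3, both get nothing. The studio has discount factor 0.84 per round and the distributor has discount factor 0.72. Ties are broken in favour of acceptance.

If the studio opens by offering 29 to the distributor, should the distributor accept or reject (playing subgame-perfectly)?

Reject

Round 3 (the studio proposes): rejection yields 0 for the distributor; the studio offers 0 and keeps 300.
Round 2 (the distributor proposes): the studio can get 300 next round, worth 0.84 × 300 = 252 now; the distributor offers that and keeps 48.
So by rejecting in round 1, the distributor gets 48 next round, worth 0.72 × 48 = 34.56 now.
Offer 29 < 34.56, so the distributor rejects.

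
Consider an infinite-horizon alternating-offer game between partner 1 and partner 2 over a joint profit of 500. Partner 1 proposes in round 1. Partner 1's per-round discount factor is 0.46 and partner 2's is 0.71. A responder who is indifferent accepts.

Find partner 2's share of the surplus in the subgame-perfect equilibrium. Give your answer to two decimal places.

When partner 1 proposes, partner 2 accepts any offer worth at least 0.71 times what partner 2 would get by proposing next round; and vice versa.
This gives x = 500 − 0.71y and y = 500 − 0.46x, where x and y are each side's share when it proposes.
Hence (1 − 0.71·0.46)x = 500(1 − 0.71), i.e. 0.6734·x = 145.
x ≈ 215.3252; partner 2's share is 500 − x ≈ 284.6748.

284.67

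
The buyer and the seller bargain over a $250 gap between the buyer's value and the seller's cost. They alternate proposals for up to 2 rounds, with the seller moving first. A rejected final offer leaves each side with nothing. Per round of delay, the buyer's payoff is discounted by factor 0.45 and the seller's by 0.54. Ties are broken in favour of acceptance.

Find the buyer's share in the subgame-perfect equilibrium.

Round 2 (the buyer proposes): rejection yields 0 for the seller; the buyer offers 0 and keeps 250.
Round 1 (the seller proposes): the buyer can get 250 next round, worth 0.45 × 250 = 112.5 now. The seller offers 112.5 and keeps 250 − 112.5 = 137.5.

112.5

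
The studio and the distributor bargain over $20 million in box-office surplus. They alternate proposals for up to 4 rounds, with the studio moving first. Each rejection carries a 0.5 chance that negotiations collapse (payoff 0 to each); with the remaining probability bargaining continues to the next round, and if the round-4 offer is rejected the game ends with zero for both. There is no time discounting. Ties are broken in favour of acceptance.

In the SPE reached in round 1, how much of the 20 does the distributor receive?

7.5

Round 4 (the distributor proposes): rejection yields 0 for the studio; the distributor offers 0 and keeps 20.
Round 3 (the studio proposes): rejecting gives the distributor an expected 0.5 × 20 = 10. The studio offers 10 and keeps 20 − 10 = 10.
Round 2 (the distributor proposes): rejecting gives the studio an expected 0.5 × 10 = 5. The distributor offers 5 and keeps 20 − 5 = 15.
Round 1 (the studio proposes): rejecting gives the distributor an expected 0.5 × 15 = 7.5. The studio offers 7.5 and keeps 20 − 7.5 = 12.5.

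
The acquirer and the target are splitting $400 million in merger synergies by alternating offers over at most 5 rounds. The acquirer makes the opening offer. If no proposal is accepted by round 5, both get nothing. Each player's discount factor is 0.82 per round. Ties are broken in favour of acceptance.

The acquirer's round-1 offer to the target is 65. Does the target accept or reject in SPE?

Work out the target's continuation value if the offer is rejected.
Round 5 (the acquirer proposes): rejection yields 0 for the target; the acquirer offers 0 and keeps 400.
Round 4 (the target proposes): the acquirer can get 400 next round, worth 0.82 × 400 = 328 now; the target offers that and keeps 72.
Round 3 (the acquirer proposes): the target can get 72 next round, worth 0.82 × 72 = 59.04 now, so the acquirer offers 59.04, keeping 340.96.
Round 2 (the target proposes): the acquirer can get 340.96 next round, worth 0.82 × 340.96 = 279.5872 now, so the target offers 279.5872, keeping 120.4128.
So by rejecting in round 1, the target gets 120.4128 next round, worth 0.82 × 120.4128 = 98.738496 now.
Offer 65 < 98.738496, so the target rejects.

Reject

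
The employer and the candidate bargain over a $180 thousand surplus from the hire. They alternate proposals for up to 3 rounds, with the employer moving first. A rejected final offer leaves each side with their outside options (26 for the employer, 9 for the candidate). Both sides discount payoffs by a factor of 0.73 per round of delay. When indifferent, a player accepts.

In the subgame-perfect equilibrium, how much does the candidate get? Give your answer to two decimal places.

40.27

By backward induction:
Round 3 (the employer proposes): the candidate gets 9 if talks fail, so the employer offers 9 and keeps 171.
Round 2 (the candidate proposes): the employer can get 171 next round, worth 0.73 × 171 = 124.83 now; the candidate offers that and keeps 55.17.
Round 1 (the employer proposes): the candidate can get 55.17 next round, worth 0.73 × 55.17 = 40.2741 now, so the employer offers 40.2741, keeping 139.7259.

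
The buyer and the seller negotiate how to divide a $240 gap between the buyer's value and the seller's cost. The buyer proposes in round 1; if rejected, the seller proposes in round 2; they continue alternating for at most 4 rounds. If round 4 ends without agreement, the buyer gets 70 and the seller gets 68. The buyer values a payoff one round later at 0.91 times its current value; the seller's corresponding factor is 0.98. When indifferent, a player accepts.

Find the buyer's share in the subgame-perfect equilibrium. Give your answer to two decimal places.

70.26

By backward induction:
Round 4 (the seller proposes): the buyer gets 70 if talks fail, so the seller offers 70 and keeps 170.
Round 3 (the buyer proposes): the seller can get 170 next round, worth 0.98 × 170 = 166.6 now; the buyer offers that and keeps 73.4.
Round 2 (the seller proposes): the buyer can get 73.4 next round, worth 0.91 × 73.4 = 66.794 now, so the seller offers 66.794, keeping 173.206.
Round 1 (the buyer proposes): the seller can get 173.206 next round, worth 0.98 × 173.206 = 169.74188 now; the buyer offers that and keeps 70.25812.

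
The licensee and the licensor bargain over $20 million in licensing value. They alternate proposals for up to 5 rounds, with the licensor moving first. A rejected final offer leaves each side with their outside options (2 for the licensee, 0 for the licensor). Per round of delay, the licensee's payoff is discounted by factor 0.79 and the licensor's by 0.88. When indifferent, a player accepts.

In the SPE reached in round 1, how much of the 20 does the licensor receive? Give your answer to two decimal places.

Round 5 (the licensor proposes): the licensee gets 2 if talks fail, so the licensor offers 2 and keeps 18.
Round 4 (the licensee proposes): the licensor can get 18 next round, worth 0.88 × 18 = 15.84 now, so the licensee offers 15.84, keeping 4.16.
Round 3 (the licensor proposes): the licensee can get 4.16 next round, worth 0.79 × 4.16 = 3.2864 now, so the licensor offers 3.2864, keeping 16.7136.
Round 2 (the licensee proposes): the licensor can get 16.7136 next round, worth 0.88 × 16.7136 = 14.707968 now. The licensee offers 14.707968 and keeps 20 − 14.707968 = 5.292032.
Round 1 (the licensor proposes): the licensee can get 5.292032 next round, worth 0.79 × 5.292032 = 4.18070528 now. The licensor offers 4.18070528 and keeps 20 − 4.18070528 = 15.81929472.

15.82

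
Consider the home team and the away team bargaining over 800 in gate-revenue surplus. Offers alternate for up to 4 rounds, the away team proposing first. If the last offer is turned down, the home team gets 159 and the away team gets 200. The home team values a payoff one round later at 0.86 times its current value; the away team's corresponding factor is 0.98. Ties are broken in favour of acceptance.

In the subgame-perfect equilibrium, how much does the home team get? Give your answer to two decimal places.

448.64

Round 4 (the home team proposes): the away team gets 200 if talks fail, so the home team offers 200 and keeps 600.
Round 3 (the away team proposes): the home team can get 600 next round, worth 0.86 × 600 = 516 now; the away team offers that and keeps 284.
Round 2 (the home team proposes): the away team can get 284 next round, worth 0.98 × 284 = 278.32 now. The home team offers 278.32 and keeps 800 − 278.32 = 521.68.
Round 1 (the away team proposes): the home team can get 521.68 next round, worth 0.86 × 521.68 = 448.6448 now; the away team offers that and keeps 351.3552.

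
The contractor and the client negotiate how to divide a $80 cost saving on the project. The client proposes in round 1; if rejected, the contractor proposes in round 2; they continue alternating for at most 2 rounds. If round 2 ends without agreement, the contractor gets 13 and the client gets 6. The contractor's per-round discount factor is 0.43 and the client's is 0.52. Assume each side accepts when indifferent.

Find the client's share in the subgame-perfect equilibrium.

Round 2 (the contractor proposes): the client gets 6 if talks fail, so the contractor offers 6 and keeps 74.
Round 1 (the client proposes): the contractor can get 74 next round, worth 0.43 × 74 = 31.82 now. The client offers 31.82 and keeps 80 − 31.82 = 48.18.

48.18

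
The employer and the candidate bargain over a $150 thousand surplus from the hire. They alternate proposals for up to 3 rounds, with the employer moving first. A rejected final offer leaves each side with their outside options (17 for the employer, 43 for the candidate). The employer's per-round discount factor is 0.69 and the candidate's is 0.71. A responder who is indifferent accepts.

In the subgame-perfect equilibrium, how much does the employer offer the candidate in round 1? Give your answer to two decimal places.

Round 3 (the employer proposes): the candidate gets 43 if talks fail, so the employer offers 43 and keeps 107.
Round 2 (the candidate proposes): the employer can get 107 next round, worth 0.69 × 107 = 73.83 now. The candidate offers 73.83 and keeps 150 − 73.83 = 76.17.
Round 1 (the employer proposes): the candidate can get 76.17 next round, worth 0.71 × 76.17 = 54.0807 now; the employer offers that and keeps 95.9193.

54.08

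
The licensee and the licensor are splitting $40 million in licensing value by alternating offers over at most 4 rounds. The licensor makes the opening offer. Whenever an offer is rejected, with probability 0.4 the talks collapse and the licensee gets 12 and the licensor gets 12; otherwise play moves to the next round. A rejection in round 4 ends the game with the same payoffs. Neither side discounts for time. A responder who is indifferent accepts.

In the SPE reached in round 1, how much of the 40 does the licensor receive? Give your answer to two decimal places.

20.70

Round 4 (the licensee proposes): the licensor gets 12 if talks fail, so the licensee offers 12 and keeps 28.
Round 3 (the licensor proposes): rejecting gives the licensee an expected 0.6 × 28 + 0.4 × 12 = 21.6. The licensor offers 21.6 and keeps 40 − 21.6 = 18.4.
Round 2 (the licensee proposes): rejecting gives the licensor an expected 0.6 × 18.4 + 0.4 × 12 = 15.84. The licensee offers 15.84 and keeps 40 − 15.84 = 24.16.
Round 1 (the licensor proposes): rejecting gives the licensee an expected 0.6 × 24.16 + 0.4 × 12 = 19.296, so the licensor offers 19.296, keeping 20.704.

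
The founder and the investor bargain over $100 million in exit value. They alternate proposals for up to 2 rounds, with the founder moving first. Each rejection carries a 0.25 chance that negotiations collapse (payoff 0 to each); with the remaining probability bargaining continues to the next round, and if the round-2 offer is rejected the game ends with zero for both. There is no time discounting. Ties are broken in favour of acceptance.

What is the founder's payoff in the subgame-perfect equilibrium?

Round 2 (the investor proposes): the founder will accept anything ≥ 0, so the investor offers 0 and keeps 100.
Round 1 (the founder proposes): rejecting gives the investor an expected 0.75 × 100 = 75, so the founder offers 75, keeping 25.

25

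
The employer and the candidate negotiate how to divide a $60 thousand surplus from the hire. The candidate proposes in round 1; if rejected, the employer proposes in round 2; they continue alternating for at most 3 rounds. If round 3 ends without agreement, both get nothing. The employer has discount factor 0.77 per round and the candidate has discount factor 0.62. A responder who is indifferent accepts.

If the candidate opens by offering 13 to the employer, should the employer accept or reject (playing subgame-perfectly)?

Reject

Round 3 (the candidate proposes): rejection yields 0 for the employer; the candidate offers 0 and keeps 60.
Round 2 (the employer proposes): the candidate can get 60 next round, worth 0.62 × 60 = 37.2 now; the employer offers that and keeps 22.8.
So by rejecting in round 1, the employer gets 22.8 next round, worth 0.77 × 22.8 = 17.556 now.
Offer 13 < 17.556, so the employer rejects.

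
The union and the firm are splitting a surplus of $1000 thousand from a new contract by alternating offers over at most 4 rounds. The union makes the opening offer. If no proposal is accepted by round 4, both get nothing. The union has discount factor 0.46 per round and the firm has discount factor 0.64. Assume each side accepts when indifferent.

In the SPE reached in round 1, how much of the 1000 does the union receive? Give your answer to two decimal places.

465.98

Round 4 (the firm proposes): the union will accept anything ≥ 0, so the firm offers 0 and keeps 1000.
Round 3 (the union proposes): the firm can get 1000 next round, worth 0.64 × 1000 = 640 now, so the union offers 640, keeping 360.
Round 2 (the firm proposes): the union can get 360 next round, worth 0.46 × 360 = 165.6 now. The firm offers 165.6 and keeps 1000 − 165.6 = 834.4.
Round 1 (the union proposes): the firm can get 834.4 next round, worth 0.64 × 834.4 = 534.016 now, so the union offers 534.016, keeping 465.984.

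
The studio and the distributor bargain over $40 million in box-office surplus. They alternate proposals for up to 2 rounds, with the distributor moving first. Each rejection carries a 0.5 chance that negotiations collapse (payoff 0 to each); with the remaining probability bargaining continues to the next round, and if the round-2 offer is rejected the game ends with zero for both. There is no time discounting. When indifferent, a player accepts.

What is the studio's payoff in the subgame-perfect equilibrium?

20

By backward induction:
Round 2 (the studio proposes): the distributor will accept anything ≥ 0, so the studio offers 0 and keeps 40.
Round 1 (the distributor proposes): rejecting gives the studio an expected 0.5 × 40 = 20. The distributor offers 20 and keeps 40 − 20 = 20.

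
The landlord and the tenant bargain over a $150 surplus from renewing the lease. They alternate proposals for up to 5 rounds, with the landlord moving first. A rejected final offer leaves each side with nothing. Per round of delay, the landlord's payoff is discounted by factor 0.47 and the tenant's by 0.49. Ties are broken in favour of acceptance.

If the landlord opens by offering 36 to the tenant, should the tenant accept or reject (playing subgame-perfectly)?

Reject

Round 5 (the landlord proposes): the tenant will accept anything ≥ 0, so the landlord offers 0 and keeps 150.
Round 4 (the tenant proposes): the landlord can get 150 next round, worth 0.47 × 150 = 70.5 now. The tenant offers 70.5 and keeps 150 − 70.5 = 79.5.
Round 3 (the landlord proposes): the tenant can get 79.5 next round, worth 0.49 × 79.5 = 38.955 now; the landlord offers that and keeps 111.045.
Round 2 (the tenant proposes): the landlord can get 111.045 next round, worth 0.47 × 111.045 = 52.19115 now. The tenant offers 52.19115 and keeps 150 − 52.19115 = 97.80885.
So by rejecting in round 1, the tenant gets 97.80885 next round, worth 0.49 × 97.80885 = 47.9263365 now.
Offer 36 < 47.9263365, so the tenant rejects.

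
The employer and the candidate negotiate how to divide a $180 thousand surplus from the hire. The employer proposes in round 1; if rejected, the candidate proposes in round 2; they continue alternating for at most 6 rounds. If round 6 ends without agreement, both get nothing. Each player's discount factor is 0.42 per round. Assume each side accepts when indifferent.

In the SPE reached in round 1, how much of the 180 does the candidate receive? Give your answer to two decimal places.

53.94

Work backward from the last round.
Round 6 (the candidate proposes): the employer will accept anything ≥ 0, so the candidate offers 0 and keeps 180.
Round 5 (the employer proposes): the candidate can get 180 next round, worth 0.42 × 180 = 75.6 now, so the employer offers 75.6, keeping 104.4.
Round 4 (the candidate proposes): the employer can get 104.4 next round, worth 0.42 × 104.4 = 43.848 now; the candidate offers that and keeps 136.152.
Round 3 (the employer proposes): the candidate can get 136.152 next round, worth 0.42 × 136.152 = 57.18384 now. The employer offers 57.18384 and keeps 180 − 57.18384 = 122.81616.
Round 2 (the candidate proposes): the employer can get 122.81616 next round, worth 0.42 × 122.81616 = 51.5827872 now. The candidate offers 51.5827872 and keeps 180 − 51.5827872 = 128.4172128.
Round 1 (the employer proposes): the candidate can get 128.4172128 next round, worth 0.42 × 128.4172128 = 53.935229376 now; the employer offers that and keeps 126.064770624.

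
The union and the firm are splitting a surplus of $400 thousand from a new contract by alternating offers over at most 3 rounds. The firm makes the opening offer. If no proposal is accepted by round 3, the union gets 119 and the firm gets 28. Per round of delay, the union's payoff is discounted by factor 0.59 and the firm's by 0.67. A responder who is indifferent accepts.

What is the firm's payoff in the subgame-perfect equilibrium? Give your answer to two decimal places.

275.08

Round 3 (the firm proposes): the union gets 119 if talks fail, so the firm offers 119 and keeps 281.
Round 2 (the union proposes): the firm can get 281 next round, worth 0.67 × 281 = 188.27 now. The union offers 188.27 and keeps 400 − 188.27 = 211.73.
Round 1 (the firm proposes): the union can get 211.73 next round, worth 0.59 × 211.73 = 124.9207 now; the firm offers that and keeps 275.0793.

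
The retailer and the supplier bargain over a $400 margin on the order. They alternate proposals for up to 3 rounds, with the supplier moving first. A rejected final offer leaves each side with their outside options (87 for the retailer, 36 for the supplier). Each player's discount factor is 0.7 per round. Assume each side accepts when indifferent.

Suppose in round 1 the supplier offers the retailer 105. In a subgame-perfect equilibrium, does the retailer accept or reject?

Round 3 (the supplier proposes): the retailer gets 87 if talks fail, so the supplier offers 87 and keeps 313.
Round 2 (the retailer proposes): the supplier can get 313 next round, worth 0.7 × 313 = 219.1 now; the retailer offers that and keeps 180.9.
So by rejecting in round 1, the retailer gets 180.9 next round, worth 0.7 × 180.9 = 126.63 now.
Offer 105 < 126.63, so the retailer rejects.

Reject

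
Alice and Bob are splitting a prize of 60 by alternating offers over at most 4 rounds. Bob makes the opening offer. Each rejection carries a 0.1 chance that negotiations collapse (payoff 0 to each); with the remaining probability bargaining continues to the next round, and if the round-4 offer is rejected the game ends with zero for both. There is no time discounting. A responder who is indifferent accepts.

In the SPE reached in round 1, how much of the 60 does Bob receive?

10.86

Round 4 (Alice proposes): Bob will accept anything ≥ 0, so Alice offers 0 and keeps 60.
Round 3 (Bob proposes): rejecting gives Alice an expected 0.9 × 60 = 54, so Bob offers 54, keeping 6.
Round 2 (Alice proposes): rejecting gives Bob an expected 0.9 × 6 = 5.4, so Alice offers 5.4, keeping 54.6.
Round 1 (Bob proposes): rejecting gives Alice an expected 0.9 × 54.6 = 49.14, so Bob offers 49.14, keeping 10.86.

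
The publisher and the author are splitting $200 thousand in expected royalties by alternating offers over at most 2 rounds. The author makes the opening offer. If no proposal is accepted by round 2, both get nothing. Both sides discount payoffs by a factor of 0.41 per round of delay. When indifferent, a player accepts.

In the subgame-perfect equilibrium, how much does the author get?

By backward induction:
Round 2 (the publisher proposes): the author will accept anything ≥ 0, so the publisher offers 0 and keeps 200.
Round 1 (the author proposes): the publisher can get 200 next round, worth 0.41 × 200 = 82 now. The author offers 82 and keeps 200 − 82 = 118.

118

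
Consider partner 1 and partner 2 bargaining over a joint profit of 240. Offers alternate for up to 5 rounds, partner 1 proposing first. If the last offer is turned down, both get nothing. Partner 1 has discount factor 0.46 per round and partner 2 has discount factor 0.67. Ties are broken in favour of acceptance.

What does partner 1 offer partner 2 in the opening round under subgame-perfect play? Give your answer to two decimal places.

Round 5 (partner 1 proposes): rejection yields 0 for partner 2; partner 1 offers 0 and keeps 240.
Round 4 (partner 2 proposes): partner 1 can get 240 next round, worth 0.46 × 240 = 110.4 now, so partner 2 offers 110.4, keeping 129.6.
Round 3 (partner 1 proposes): partner 2 can get 129.6 next round, worth 0.67 × 129.6 = 86.832 now, so partner 1 offers 86.832, keeping 153.168.
Round 2 (partner 2 proposes): partner 1 can get 153.168 next round, worth 0.46 × 153.168 = 70.45728 now. Partner 2 offers 70.45728 and keeps 240 − 70.45728 = 169.54272.
Round 1 (partner 1 proposes): partner 2 can get 169.54272 next round, worth 0.67 × 169.54272 = 113.5936224 now, so partner 1 offers 113.5936224, keeping 126.4063776.

113.59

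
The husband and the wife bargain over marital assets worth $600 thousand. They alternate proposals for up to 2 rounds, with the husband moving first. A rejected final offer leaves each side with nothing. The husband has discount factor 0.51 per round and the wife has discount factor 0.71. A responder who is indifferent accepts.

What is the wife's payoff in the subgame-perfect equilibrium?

By backward induction:
Round 2 (the wife proposes): the husband will accept anything ≥ 0, so the wife offers 0 and keeps 600.
Round 1 (the husband proposes): the wife can get 600 next round, worth 0.71 × 600 = 426 now. The husband offers 426 and keeps 600 − 426 = 174.

426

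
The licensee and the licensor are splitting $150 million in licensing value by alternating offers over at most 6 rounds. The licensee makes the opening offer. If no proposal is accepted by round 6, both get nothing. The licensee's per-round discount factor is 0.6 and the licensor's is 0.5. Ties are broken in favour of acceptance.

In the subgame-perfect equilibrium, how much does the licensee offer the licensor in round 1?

45.75

Work backward from the last round.
Round 6 (the licensor proposes): the licensee will accept anything ≥ 0, so the licensor offers 0 and keeps 150.
Round 5 (the licensee proposes): the licensor can get 150 next round, worth 0.5 × 150 = 75 now; the licensee offers that and keeps 75.
Round 4 (the licensor proposes): the licensee can get 75 next round, worth 0.6 × 75 = 45 now; the licensor offers that and keeps 105.
Round 3 (the licensee proposes): the licensor can get 105 next round, worth 0.5 × 105 = 52.5 now. The licensee offers 52.5 and keeps 150 − 52.5 = 97.5.
Round 2 (the licensor proposes): the licensee can get 97.5 next round, worth 0.6 × 97.5 = 58.5 now. The licensor offers 58.5 and keeps 150 − 58.5 = 91.5.
Round 1 (the licensee proposes): the licensor can get 91.5 next round, worth 0.5 × 91.5 = 45.75 now; the licensee offers that and keeps 104.25.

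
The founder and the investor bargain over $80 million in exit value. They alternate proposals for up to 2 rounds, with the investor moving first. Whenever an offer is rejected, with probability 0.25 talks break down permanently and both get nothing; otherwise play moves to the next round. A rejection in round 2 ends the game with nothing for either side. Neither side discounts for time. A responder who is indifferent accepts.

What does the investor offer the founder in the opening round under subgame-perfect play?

Round 2 (the founder proposes): the investor will accept anything ≥ 0, so the founder offers 0 and keeps 80.
Round 1 (the investor proposes): rejecting gives the founder an expected 0.75 × 80 = 60, so the investor offers 60, keeping 20.

60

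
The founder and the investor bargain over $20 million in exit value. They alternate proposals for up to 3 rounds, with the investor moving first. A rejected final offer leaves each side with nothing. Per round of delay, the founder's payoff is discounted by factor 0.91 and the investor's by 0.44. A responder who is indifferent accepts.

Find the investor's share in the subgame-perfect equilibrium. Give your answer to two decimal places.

Round 3 (the investor proposes): the founder will accept anything ≥ 0, so the investor offers 0 and keeps 20.
Round 2 (the founder proposes): the investor can get 20 next round, worth 0.44 × 20 = 8.8 now, so the founder offers 8.8, keeping 11.2.
Round 1 (the investor proposes): the founder can get 11.2 next round, worth 0.91 × 11.2 = 10.192 now. The investor offers 10.192 and keeps 20 − 10.192 = 9.808.

9.81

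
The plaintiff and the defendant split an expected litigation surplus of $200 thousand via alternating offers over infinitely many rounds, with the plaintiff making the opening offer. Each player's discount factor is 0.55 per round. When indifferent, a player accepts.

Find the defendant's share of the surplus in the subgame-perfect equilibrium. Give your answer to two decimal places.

70.97

In a stationary SPE each proposer offers the other exactly their discounted continuation value.
If the plaintiff keeps x when proposing and the defendant keeps y when proposing, then x = 200 − 0.55y and y = 200 − 0.55x.
Solving: x = 200(1 − 0.55) / (1 − 0.55·0.55) = 90 / 0.6975 ≈ 129.0323.
The defendant gets 200 − 129.0323 ≈ 70.9677.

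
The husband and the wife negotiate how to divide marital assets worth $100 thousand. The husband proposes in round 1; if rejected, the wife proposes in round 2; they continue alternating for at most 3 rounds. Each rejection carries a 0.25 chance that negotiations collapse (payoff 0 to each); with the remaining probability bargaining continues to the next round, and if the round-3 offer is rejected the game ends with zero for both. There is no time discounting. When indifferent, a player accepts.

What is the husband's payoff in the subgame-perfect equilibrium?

81.25

Round 3 (the husband proposes): rejection yields 0 for the wife; the husband offers 0 and keeps 100.
Round 2 (the wife proposes): rejecting gives the husband an expected 0.75 × 100 = 75, so the wife offers 75, keeping 25.
Round 1 (the husband proposes): rejecting gives the wife an expected 0.75 × 25 = 18.75; the husband offers that and keeps 81.25.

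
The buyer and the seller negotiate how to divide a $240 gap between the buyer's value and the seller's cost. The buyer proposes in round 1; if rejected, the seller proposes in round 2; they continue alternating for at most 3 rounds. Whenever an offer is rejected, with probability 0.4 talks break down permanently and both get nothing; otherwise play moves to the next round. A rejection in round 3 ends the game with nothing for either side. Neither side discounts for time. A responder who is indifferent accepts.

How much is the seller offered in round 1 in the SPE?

Round 3 (the buyer proposes): rejection yields 0 for the seller; the buyer offers 0 and keeps 240.
Round 2 (the seller proposes): rejecting gives the buyer an expected 0.6 × 240 = 144; the seller offers that and keeps 96.
Round 1 (the buyer proposes): rejecting gives the seller an expected 0.6 × 96 = 57.6. The buyer offers 57.6 and keeps 240 − 57.6 = 182.4.

57.6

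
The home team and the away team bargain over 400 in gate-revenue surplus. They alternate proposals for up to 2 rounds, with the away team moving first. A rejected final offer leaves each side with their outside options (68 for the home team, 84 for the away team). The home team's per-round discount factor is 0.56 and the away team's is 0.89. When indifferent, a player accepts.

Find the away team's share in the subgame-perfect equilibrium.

223.04

By backward induction:
Round 2 (the home team proposes): the away team gets 84 if talks fail, so the home team offers 84 and keeps 316.
Round 1 (the away team proposes): the home team can get 316 next round, worth 0.56 × 316 = 176.96 now. The away team offers 176.96 and keeps 400 − 176.96 = 223.04.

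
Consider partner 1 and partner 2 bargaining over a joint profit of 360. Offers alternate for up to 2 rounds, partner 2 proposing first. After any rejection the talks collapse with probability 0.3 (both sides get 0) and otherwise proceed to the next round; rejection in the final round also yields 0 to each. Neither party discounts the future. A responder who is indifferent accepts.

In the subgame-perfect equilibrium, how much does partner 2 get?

Round 2 (partner 1 proposes): rejection yields 0 for partner 2; partner 1 offers 0 and keeps 360.
Round 1 (partner 2 proposes): rejecting gives partner 1 an expected 0.7 × 360 = 252, so partner 2 offers 252, keeping 108.

108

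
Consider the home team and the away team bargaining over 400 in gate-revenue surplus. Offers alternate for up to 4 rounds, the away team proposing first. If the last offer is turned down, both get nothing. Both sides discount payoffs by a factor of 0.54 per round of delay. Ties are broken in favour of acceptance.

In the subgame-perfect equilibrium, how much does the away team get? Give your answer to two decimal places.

Round 4 (the home team proposes): rejection yields 0 for the away team; the home team offers 0 and keeps 400.
Round 3 (the away team proposes): the home team can get 400 next round, worth 0.54 × 400 = 216 now. The away team offers 216 and keeps 400 − 216 = 184.
Round 2 (the home team proposes): the away team can get 184 next round, worth 0.54 × 184 = 99.36 now; the home team offers that and keeps 300.64.
Round 1 (the away team proposes): the home team can get 300.64 next round, worth 0.54 × 300.64 = 162.3456 now; the away team offers that and keeps 237.6544.

237.65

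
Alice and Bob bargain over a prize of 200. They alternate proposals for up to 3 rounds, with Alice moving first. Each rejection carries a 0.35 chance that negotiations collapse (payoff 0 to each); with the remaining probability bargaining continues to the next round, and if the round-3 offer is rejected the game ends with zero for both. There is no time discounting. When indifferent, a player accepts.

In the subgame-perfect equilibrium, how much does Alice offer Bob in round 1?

By backward induction:
Round 3 (Alice proposes): Bob will accept anything ≥ 0, so Alice offers 0 and keeps 200.
Round 2 (Bob proposes): rejecting gives Alice an expected 0.65 × 200 = 130; Bob offers that and keeps 70.
Round 1 (Alice proposes): rejecting gives Bob an expected 0.65 × 70 = 45.5, so Alice offers 45.5, keeping 154.5.

45.5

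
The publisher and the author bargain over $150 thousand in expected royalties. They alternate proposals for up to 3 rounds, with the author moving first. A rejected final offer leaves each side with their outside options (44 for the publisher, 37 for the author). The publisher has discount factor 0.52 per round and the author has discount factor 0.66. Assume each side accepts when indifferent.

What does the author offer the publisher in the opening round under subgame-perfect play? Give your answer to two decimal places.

41.62

By backward induction:
Round 3 (the author proposes): the publisher gets 44 if talks fail, so the author offers 44 and keeps 106.
Round 2 (the publisher proposes): the author can get 106 next round, worth 0.66 × 106 = 69.96 now; the publisher offers that and keeps 80.04.
Round 1 (the author proposes): the publisher can get 80.04 next round, worth 0.52 × 80.04 = 41.6208 now. The author offers 41.6208 and keeps 150 − 41.6208 = 108.3792.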